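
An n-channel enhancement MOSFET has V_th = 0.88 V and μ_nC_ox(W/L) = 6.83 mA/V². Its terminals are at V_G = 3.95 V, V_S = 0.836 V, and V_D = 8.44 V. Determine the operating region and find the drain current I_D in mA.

Saturation; I_D = 17.0 mA

V_GS = V_G − V_S = 3.95 − 0.836 = 3.11 V; V_DS = V_D − V_S = 8.44 − 0.836 = 7.6 V.
V_ov = V_GS − V_th = 3.11 − 0.88 = 2.23 V.
Since V_DS = 7.6 V ≥ V_ov = 2.23 V, the device is in saturation.
I_D = ½ k_n V_ov² = 0.5 × 6.83 × 2.23² = 17 mA.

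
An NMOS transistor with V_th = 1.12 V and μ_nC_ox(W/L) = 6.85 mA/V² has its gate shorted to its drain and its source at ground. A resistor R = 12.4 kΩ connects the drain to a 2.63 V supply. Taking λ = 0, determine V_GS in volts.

V_GS = 1.30 V

With gate tied to drain, V_GS = V_DS ≥ V_GS − V_th, so the device is in saturation.
KCL at the drain: ½ k_n (V_GS − V_th)² = (V_DD − V_GS)/R.
Let x = V_GS − 1.12. Then 42.5 x² + x − 1.51 = 0, giving x = 0.177 V (positive root), so V_GS = 1.3 V.
I_D = (V_DD − V_GS)/R = (2.63 − 1.3) / 12.4 = 0.107 mA.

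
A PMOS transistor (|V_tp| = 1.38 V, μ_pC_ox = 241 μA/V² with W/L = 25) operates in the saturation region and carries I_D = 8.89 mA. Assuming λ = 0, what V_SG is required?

V_SG = 3.10 V

k_p = μ_pC_ox · (W/L) = 6.025 mA/V².
In saturation I_D = ½ k_p (V_SG − |V_tp|)², so V_SG − |V_tp| = √(2 I_D / k_p) = √(2 × 8.89 / 6.025) = 1.72 V.
V_SG = 1.38 + 1.72 = 3.1 V.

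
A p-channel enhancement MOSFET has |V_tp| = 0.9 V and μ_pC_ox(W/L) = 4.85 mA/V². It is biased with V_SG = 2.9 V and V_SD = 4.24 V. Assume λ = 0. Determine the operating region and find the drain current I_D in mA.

Saturation; I_D = 9.70 mA

V_ov = V_SG − |V_tp| = 2.9 − 0.9 = 2 V.
Since V_SD = 4.24 V ≥ V_ov = 2 V, the device is in saturation.
I_D = ½ k_p V_ov² = 0.5 × 4.85 × 2² = 9.7 mA.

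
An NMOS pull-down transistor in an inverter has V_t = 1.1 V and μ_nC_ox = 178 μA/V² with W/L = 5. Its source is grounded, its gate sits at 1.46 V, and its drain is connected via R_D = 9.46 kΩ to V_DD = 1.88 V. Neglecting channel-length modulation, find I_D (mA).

V_GS = V_G = 1.46 V, so V_ov = 1.46 − 1.1 = 0.36 V.
k_n = μ_nC_ox · (W/L) = 0.89 mA/V².
Assume saturation: I_D = ½ k_n V_ov² = 0.5 × 0.89 × 0.36² = 0.0577 mA, giving V_DS = V_DD − I_D R_D = 1.88 − 0.0577 × 9.46 = 1.33 V.
V_DS = 1.33 V ≥ V_ov = 0.36 V, confirming saturation.

I_D = 0.0577 mA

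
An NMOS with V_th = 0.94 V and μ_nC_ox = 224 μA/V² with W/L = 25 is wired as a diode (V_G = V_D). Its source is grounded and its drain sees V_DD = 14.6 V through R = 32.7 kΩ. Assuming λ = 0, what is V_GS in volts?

With gate tied to drain, V_GS = V_DS ≥ V_GS − V_th, so the device is in saturation.
k_n = μ_nC_ox · (W/L) = 5.6 mA/V².
KCL at the drain: ½ k_n (V_GS − V_th)² = (V_DD − V_GS)/R.
Let x = V_GS − 0.94. Then 91.6 x² + x − 13.66 = 0, giving x = 0.381 V (positive root), so V_GS = 1.32 V.
I_D = (V_DD − V_GS)/R = (14.6 − 1.32) / 32.7 = 0.406 mA.

V_GS = 1.32 V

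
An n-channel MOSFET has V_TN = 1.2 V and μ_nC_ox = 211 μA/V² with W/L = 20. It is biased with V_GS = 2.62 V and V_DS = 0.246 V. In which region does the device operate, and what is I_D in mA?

Triode; I_D = 1.35 mA

k_n = μ_nC_ox · (W/L) = 4.22 mA/V².
V_ov = V_GS − V_TN = 2.62 − 1.2 = 1.42 V.
Since V_DS = 0.246 V < V_ov = 1.42 V, the device is in the triode region.
I_D = k_n [V_ov · V_DS − ½ V_DS²] = 4.22 × [1.42 × 0.246 − 0.5 × 0.246²] = 1.35 mA.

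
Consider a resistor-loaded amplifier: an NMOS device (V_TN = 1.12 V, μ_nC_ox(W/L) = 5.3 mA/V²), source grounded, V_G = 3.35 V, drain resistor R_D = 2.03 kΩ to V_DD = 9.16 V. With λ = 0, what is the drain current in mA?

V_GS = V_G = 3.35 V, so V_ov = 3.35 − 1.12 = 2.23 V.
Assume saturation: I_D = ½ k_n V_ov² = 0.5 × 5.3 × 2.23² = 13.2 mA, giving V_DS = V_DD − I_D R_D = 9.16 − 13.2 × 2.03 = -17.6 V.
But -17.6 V < V_ov = 2.23 V, so the device is actually in triode.
In triode I_D = k_n[V_ov V_DS − ½ V_DS²] and I_D = (V_DD − V_DS)/R_D. Equating: 5.38 V_DS² − 24.99 V_DS + 9.16 = 0, giving V_DS = 0.401 V (the root below V_ov).
I_D = (9.16 − 0.401) / 2.03 = 4.31 mA.

I_D = 4.31 mA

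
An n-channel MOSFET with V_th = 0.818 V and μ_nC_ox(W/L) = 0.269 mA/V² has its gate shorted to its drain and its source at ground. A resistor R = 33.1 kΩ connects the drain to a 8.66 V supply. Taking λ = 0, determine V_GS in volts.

With gate tied to drain, V_GS = V_DS ≥ V_GS − V_th, so the device is in saturation.
KCL at the drain: ½ k_n (V_GS − V_th)² = (V_DD − V_GS)/R.
Let x = V_GS − 0.818. Then 4.45 x² + x − 7.842 = 0, giving x = 1.22 V (positive root), so V_GS = 2.04 V.
I_D = (V_DD − V_GS)/R = (8.66 − 2.04) / 33.1 = 0.2 mA.

V_GS = 2.04 V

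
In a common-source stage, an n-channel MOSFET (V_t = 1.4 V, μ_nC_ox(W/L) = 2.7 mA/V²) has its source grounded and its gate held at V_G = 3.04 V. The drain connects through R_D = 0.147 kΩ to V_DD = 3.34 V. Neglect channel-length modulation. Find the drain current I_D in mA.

I_D = 3.63 mA

V_GS = V_G = 3.04 V, so V_ov = 3.04 − 1.4 = 1.64 V.
Assume saturation: I_D = ½ k_n V_ov² = 0.5 × 2.7 × 1.64² = 3.63 mA, giving V_DS = V_DD − I_D R_D = 3.34 − 3.63 × 0.147 = 2.81 V.
V_DS = 2.81 V ≥ V_ov = 1.64 V, confirming saturation.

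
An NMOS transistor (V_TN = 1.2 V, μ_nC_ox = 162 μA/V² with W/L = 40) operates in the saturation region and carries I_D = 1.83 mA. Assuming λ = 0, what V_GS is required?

k_n = μ_nC_ox · (W/L) = 6.48 mA/V².
In saturation I_D = ½ k_n (V_GS − V_TN)², so V_GS − V_TN = √(2 I_D / k_n) = √(2 × 1.83 / 6.48) = 0.752 V.
V_GS = 1.2 + 0.752 = 1.95 V.

V_GS = 1.95 V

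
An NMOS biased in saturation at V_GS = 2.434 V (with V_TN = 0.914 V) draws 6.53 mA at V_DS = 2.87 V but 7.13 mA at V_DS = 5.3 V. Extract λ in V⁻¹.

λ = 0.0424 V⁻¹

With V_GS fixed, I_D ∝ (1 + λ V_DS) in saturation, so I_D2/I_D1 = (1 + λ V_DS2)/(1 + λ V_DS1).
7.13/6.53 = 1.092 = (1 + 5.3 λ)/(1 + 2.87 λ).
Solving: λ (I_D1 V_DS2 − I_D2 V_DS1) = I_D2 − I_D1, so λ = (7.13 − 6.53) / (6.53 × 5.3 − 7.13 × 2.87) = 0.6 / 14.1 = 0.0424 V⁻¹.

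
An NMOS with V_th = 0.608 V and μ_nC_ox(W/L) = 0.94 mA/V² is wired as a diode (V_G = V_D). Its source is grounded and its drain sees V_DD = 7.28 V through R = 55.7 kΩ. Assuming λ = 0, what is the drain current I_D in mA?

With gate tied to drain, V_GS = V_DS ≥ V_GS − V_th, so the device is in saturation.
KCL at the drain: ½ k_n (V_GS − V_th)² = (V_DD − V_GS)/R.
Let x = V_GS − 0.608. Then 26.2 x² + x − 6.672 = 0, giving x = 0.486 V (positive root), so V_GS = 1.09 V.
I_D = (V_DD − V_GS)/R = (7.28 − 1.09) / 55.7 = 0.111 mA.

I_D = 0.111 mA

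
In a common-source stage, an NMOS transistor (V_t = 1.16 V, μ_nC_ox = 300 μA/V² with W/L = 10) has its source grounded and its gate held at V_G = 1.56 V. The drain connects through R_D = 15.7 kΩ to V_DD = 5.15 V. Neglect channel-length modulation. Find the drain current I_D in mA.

I_D = 0.240 mA

V_GS = V_G = 1.56 V, so V_ov = 1.56 − 1.16 = 0.4 V.
k_n = μ_nC_ox · (W/L) = 3 mA/V².
Assume saturation: I_D = ½ k_n V_ov² = 0.5 × 3 × 0.4² = 0.24 mA, giving V_DS = V_DD − I_D R_D = 5.15 − 0.24 × 15.7 = 1.38 V.
V_DS = 1.38 V ≥ V_ov = 0.4 V, confirming saturation.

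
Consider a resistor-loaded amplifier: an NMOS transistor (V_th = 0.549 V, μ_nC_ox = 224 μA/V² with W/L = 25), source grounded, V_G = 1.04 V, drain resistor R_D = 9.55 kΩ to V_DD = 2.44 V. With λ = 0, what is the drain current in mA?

V_GS = V_G = 1.04 V, so V_ov = 1.04 − 0.549 = 0.491 V.
k_n = μ_nC_ox · (W/L) = 5.6 mA/V².
Assume saturation: I_D = ½ k_n V_ov² = 0.5 × 5.6 × 0.491² = 0.675 mA, giving V_DS = V_DD − I_D R_D = 2.44 − 0.675 × 9.55 = -4.01 V.
But -4.01 V < V_ov = 0.491 V, so the device is actually in triode.
In triode I_D = k_n[V_ov V_DS − ½ V_DS²] and I_D = (V_DD − V_DS)/R_D. Equating: 26.7 V_DS² − 27.26 V_DS + 2.44 = 0, giving V_DS = 0.0992 V (the root below V_ov).
I_D = (2.44 − 0.0992) / 9.55 = 0.245 mA.

I_D = 0.245 mA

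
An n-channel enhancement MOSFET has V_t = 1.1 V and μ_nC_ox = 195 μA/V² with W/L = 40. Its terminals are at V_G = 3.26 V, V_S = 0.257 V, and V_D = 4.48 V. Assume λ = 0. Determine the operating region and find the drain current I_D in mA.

Saturation; I_D = 14.1 mA

V_GS = V_G − V_S = 3.26 − 0.257 = 3 V; V_DS = V_D − V_S = 4.48 − 0.257 = 4.22 V.
k_n = μ_nC_ox · (W/L) = 7.8 mA/V².
V_ov = V_GS − V_t = 3 − 1.1 = 1.9 V.
Since V_DS = 4.22 V ≥ V_ov = 1.9 V, the device is in saturation.
I_D = ½ k_n V_ov² = 0.5 × 7.8 × 1.9² = 14.1 mA.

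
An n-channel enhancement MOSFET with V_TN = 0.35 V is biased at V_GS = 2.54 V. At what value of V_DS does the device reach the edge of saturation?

The boundary between triode and saturation is V_DS = V_GS − V_TN = V_ov.
V_ov = 2.54 − 0.35 = 2.19 V.

V_DS,sat = 2.19 V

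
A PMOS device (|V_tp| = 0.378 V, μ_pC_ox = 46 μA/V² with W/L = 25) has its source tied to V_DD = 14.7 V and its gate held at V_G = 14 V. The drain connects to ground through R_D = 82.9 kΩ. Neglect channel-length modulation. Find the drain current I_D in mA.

I_D = 0.0596 mA

V_SG = V_DD − V_G = 14.7 − 14 = 0.7 V, so V_ov = 0.7 − 0.378 = 0.322 V.
k_p = μ_pC_ox · (W/L) = 1.15 mA/V².
Assume saturation: I_D = ½ k_p V_ov² = 0.5 × 1.15 × 0.322² = 0.0596 mA, giving V_SD = V_DD − I_D R_D = 14.7 − 0.0596 × 82.9 = 9.76 V.
V_SD = 9.76 V ≥ V_ov = 0.322 V, confirming saturation.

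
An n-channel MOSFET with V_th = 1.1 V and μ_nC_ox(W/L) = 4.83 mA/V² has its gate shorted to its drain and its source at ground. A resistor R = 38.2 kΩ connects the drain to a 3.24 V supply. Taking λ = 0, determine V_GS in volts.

V_GS = 1.25 V

With gate tied to drain, V_GS = V_DS ≥ V_GS − V_th, so the device is in saturation.
KCL at the drain: ½ k_n (V_GS − V_th)² = (V_DD − V_GS)/R.
Let x = V_GS − 1.1. Then 92.3 x² + x − 2.14 = 0, giving x = 0.147 V (positive root), so V_GS = 1.25 V.
I_D = (V_DD − V_GS)/R = (3.24 − 1.25) / 38.2 = 0.0522 mA.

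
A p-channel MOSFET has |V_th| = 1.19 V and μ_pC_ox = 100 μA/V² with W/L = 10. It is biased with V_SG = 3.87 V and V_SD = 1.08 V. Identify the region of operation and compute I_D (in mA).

k_p = μ_pC_ox · (W/L) = 1 mA/V².
V_ov = V_SG − |V_th| = 3.87 − 1.19 = 2.68 V.
Since V_SD = 1.08 V < V_ov = 2.68 V, the device is in the triode region.
I_D = k_p [V_ov · V_SD − ½ V_SD²] = 1 × [2.68 × 1.08 − 0.5 × 1.08²] = 2.31 mA.

Triode; I_D = 2.31 mA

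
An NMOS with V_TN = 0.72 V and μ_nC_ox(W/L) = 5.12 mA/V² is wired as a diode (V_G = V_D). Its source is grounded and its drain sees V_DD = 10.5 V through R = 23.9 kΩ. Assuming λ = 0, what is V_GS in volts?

V_GS = 1.11 V

With gate tied to drain, V_GS = V_DS ≥ V_GS − V_TN, so the device is in saturation.
KCL at the drain: ½ k_n (V_GS − V_TN)² = (V_DD − V_GS)/R.
Let x = V_GS − 0.72. Then 61.2 x² + x − 9.78 = 0, giving x = 0.392 V (positive root), so V_GS = 1.11 V.
I_D = (V_DD − V_GS)/R = (10.5 − 1.11) / 23.9 = 0.393 mA.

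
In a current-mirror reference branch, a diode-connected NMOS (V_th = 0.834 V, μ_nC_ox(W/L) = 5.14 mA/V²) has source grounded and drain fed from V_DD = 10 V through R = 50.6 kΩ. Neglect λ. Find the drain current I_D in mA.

With gate tied to drain, V_GS = V_DS ≥ V_GS − V_th, so the device is in saturation.
KCL at the drain: ½ k_n (V_GS − V_th)² = (V_DD − V_GS)/R.
Let x = V_GS − 0.834. Then 130 x² + x − 9.166 = 0, giving x = 0.262 V (positive root), so V_GS = 1.1 V.
I_D = (V_DD − V_GS)/R = (10 − 1.1) / 50.6 = 0.176 mA.

I_D = 0.176 mA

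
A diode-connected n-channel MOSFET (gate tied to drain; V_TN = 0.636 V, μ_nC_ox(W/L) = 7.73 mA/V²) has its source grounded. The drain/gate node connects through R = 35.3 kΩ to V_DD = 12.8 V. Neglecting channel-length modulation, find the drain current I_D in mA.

I_D = 0.336 mA

With gate tied to drain, V_GS = V_DS ≥ V_GS − V_TN, so the device is in saturation.
KCL at the drain: ½ k_n (V_GS − V_TN)² = (V_DD − V_GS)/R.
Let x = V_GS − 0.636. Then 136 x² + x − 12.16 = 0, giving x = 0.295 V (positive root), so V_GS = 0.931 V.
I_D = (V_DD − V_GS)/R = (12.8 − 0.931) / 35.3 = 0.336 mA.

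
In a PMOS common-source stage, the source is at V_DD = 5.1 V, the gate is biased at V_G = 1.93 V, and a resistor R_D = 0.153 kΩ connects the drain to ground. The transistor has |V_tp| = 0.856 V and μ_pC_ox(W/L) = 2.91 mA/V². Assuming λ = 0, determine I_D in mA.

I_D = 7.79 mA

V_SG = V_DD − V_G = 5.1 − 1.93 = 3.17 V, so V_ov = 3.17 − 0.856 = 2.31 V.
Assume saturation: I_D = ½ k_p V_ov² = 0.5 × 2.91 × 2.31² = 7.79 mA, giving V_SD = V_DD − I_D R_D = 5.1 − 7.79 × 0.153 = 3.91 V.
V_SD = 3.91 V ≥ V_ov = 2.31 V, confirming saturation.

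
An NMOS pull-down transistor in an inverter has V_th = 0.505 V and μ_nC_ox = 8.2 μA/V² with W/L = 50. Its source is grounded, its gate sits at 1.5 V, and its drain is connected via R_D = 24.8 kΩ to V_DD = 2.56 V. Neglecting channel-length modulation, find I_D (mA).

V_GS = V_G = 1.5 V, so V_ov = 1.5 − 0.505 = 0.995 V.
k_n = μ_nC_ox · (W/L) = 0.41 mA/V².
Assume saturation: I_D = ½ k_n V_ov² = 0.5 × 0.41 × 0.995² = 0.203 mA, giving V_DS = V_DD − I_D R_D = 2.56 − 0.203 × 24.8 = -2.47 V.
But -2.47 V < V_ov = 0.995 V, so the device is actually in triode.
In triode I_D = k_n[V_ov V_DS − ½ V_DS²] and I_D = (V_DD − V_DS)/R_D. Equating: 5.08 V_DS² − 11.12 V_DS + 2.56 = 0, giving V_DS = 0.262 V (the root below V_ov).
I_D = (2.56 − 0.262) / 24.8 = 0.0927 mA.

I_D = 0.0927 mA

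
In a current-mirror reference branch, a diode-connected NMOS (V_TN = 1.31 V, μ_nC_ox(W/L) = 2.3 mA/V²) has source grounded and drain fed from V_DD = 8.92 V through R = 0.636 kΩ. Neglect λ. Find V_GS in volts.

V_GS = 3.92 V

With gate tied to drain, V_GS = V_DS ≥ V_GS − V_TN, so the device is in saturation.
KCL at the drain: ½ k_n (V_GS − V_TN)² = (V_DD − V_GS)/R.
Let x = V_GS − 1.31. Then 0.731 x² + x − 7.61 = 0, giving x = 2.61 V (positive root), so V_GS = 3.92 V.
I_D = (V_DD − V_GS)/R = (8.92 − 3.92) / 0.636 = 7.86 mA.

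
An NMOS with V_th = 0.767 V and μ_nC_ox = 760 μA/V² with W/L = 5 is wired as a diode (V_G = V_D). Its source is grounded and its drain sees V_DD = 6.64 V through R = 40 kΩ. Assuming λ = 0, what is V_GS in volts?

With gate tied to drain, V_GS = V_DS ≥ V_GS − V_th, so the device is in saturation.
k_n = μ_nC_ox · (W/L) = 3.8 mA/V².
KCL at the drain: ½ k_n (V_GS − V_th)² = (V_DD − V_GS)/R.
Let x = V_GS − 0.767. Then 76 x² + x − 5.873 = 0, giving x = 0.271 V (positive root), so V_GS = 1.04 V.
I_D = (V_DD − V_GS)/R = (6.64 − 1.04) / 40 = 0.14 mA.

V_GS = 1.04 V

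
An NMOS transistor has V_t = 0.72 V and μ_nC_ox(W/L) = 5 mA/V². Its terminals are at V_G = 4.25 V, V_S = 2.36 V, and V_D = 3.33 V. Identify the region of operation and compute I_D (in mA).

Triode; I_D = 3.32 mA

V_GS = V_G − V_S = 4.25 − 2.36 = 1.89 V; V_DS = V_D − V_S = 3.33 − 2.36 = 0.97 V.
V_ov = V_GS − V_t = 1.89 − 0.72 = 1.17 V.
Since V_DS = 0.97 V < V_ov = 1.17 V, the device is in the triode region.
I_D = k_n [V_ov · V_DS − ½ V_DS²] = 5 × [1.17 × 0.97 − 0.5 × 0.97²] = 3.32 mA.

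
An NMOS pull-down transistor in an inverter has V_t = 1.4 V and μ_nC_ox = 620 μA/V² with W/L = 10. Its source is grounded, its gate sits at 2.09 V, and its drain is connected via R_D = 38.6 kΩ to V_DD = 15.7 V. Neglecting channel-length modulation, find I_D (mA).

V_GS = V_G = 2.09 V, so V_ov = 2.09 − 1.4 = 0.69 V.
k_n = μ_nC_ox · (W/L) = 6.2 mA/V².
Assume saturation: I_D = ½ k_n V_ov² = 0.5 × 6.2 × 0.69² = 1.48 mA, giving V_DS = V_DD − I_D R_D = 15.7 − 1.48 × 38.6 = -41.3 V.
But -41.3 V < V_ov = 0.69 V, so the device is actually in triode.
In triode I_D = k_n[V_ov V_DS − ½ V_DS²] and I_D = (V_DD − V_DS)/R_D. Equating: 120 V_DS² − 166.1 V_DS + 15.7 = 0, giving V_DS = 0.102 V (the root below V_ov).
I_D = (15.7 − 0.102) / 38.6 = 0.404 mA.

I_D = 0.404 mA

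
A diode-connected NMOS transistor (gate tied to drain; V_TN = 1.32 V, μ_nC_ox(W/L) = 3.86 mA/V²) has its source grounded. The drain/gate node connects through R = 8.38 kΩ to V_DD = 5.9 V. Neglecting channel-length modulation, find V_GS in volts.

With gate tied to drain, V_GS = V_DS ≥ V_GS − V_TN, so the device is in saturation.
KCL at the drain: ½ k_n (V_GS − V_TN)² = (V_DD − V_GS)/R.
Let x = V_GS − 1.32. Then 16.2 x² + x − 4.58 = 0, giving x = 0.502 V (positive root), so V_GS = 1.82 V.
I_D = (V_DD − V_GS)/R = (5.9 − 1.82) / 8.38 = 0.487 mA.

V_GS = 1.82 V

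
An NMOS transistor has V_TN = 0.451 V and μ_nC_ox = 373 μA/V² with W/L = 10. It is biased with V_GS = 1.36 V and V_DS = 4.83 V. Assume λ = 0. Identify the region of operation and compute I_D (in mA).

k_n = μ_nC_ox · (W/L) = 3.73 mA/V².
V_ov = V_GS − V_TN = 1.36 − 0.451 = 0.909 V.
Since V_DS = 4.83 V ≥ V_ov = 0.909 V, the device is in saturation.
I_D = ½ k_n V_ov² = 0.5 × 3.73 × 0.909² = 1.54 mA.

Saturation; I_D = 1.54 mA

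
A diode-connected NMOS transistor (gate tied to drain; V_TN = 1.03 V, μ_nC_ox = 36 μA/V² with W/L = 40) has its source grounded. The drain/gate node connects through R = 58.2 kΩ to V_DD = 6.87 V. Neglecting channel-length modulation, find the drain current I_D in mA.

With gate tied to drain, V_GS = V_DS ≥ V_GS − V_TN, so the device is in saturation.
k_n = μ_nC_ox · (W/L) = 1.44 mA/V².
KCL at the drain: ½ k_n (V_GS − V_TN)² = (V_DD − V_GS)/R.
Let x = V_GS − 1.03. Then 41.9 x² + x − 5.84 = 0, giving x = 0.362 V (positive root), so V_GS = 1.39 V.
I_D = (V_DD − V_GS)/R = (6.87 − 1.39) / 58.2 = 0.0941 mA.

I_D = 0.0941 mA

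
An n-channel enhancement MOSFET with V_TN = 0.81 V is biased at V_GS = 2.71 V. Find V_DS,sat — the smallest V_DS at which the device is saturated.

The boundary between triode and saturation is V_DS = V_GS − V_TN = V_ov.
V_ov = 2.71 − 0.81 = 1.9 V.

V_DS,sat = 1.90 V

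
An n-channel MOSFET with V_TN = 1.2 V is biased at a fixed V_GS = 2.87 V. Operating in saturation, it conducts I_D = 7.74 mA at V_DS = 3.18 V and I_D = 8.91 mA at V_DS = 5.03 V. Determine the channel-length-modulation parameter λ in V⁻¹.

With V_GS fixed, I_D ∝ (1 + λ V_DS) in saturation, so I_D2/I_D1 = (1 + λ V_DS2)/(1 + λ V_DS1).
8.91/7.74 = 1.151 = (1 + 5.03 λ)/(1 + 3.18 λ).
Solving: λ (I_D1 V_DS2 − I_D2 V_DS1) = I_D2 − I_D1, so λ = (8.91 − 7.74) / (7.74 × 5.03 − 8.91 × 3.18) = 1.17 / 10.6 = 0.11 V⁻¹.

λ = 0.110 V⁻¹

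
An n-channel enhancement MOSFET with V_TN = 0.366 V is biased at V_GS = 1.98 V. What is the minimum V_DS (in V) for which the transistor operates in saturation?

The boundary between triode and saturation is V_DS = V_GS − V_TN = V_ov.
V_ov = 1.98 − 0.366 = 1.61 V.

V_DS,sat = 1.61 V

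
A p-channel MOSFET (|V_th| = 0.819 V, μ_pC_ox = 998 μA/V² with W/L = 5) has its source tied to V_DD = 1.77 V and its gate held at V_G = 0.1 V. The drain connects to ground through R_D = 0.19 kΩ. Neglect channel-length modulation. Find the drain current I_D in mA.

I_D = 1.81 mA

V_SG = V_DD − V_G = 1.77 − 0.1 = 1.67 V, so V_ov = 1.67 − 0.819 = 0.851 V.
k_p = μ_pC_ox · (W/L) = 4.99 mA/V².
Assume saturation: I_D = ½ k_p V_ov² = 0.5 × 4.99 × 0.851² = 1.81 mA, giving V_SD = V_DD − I_D R_D = 1.77 − 1.81 × 0.19 = 1.43 V.
V_SD = 1.43 V ≥ V_ov = 0.851 V, confirming saturation.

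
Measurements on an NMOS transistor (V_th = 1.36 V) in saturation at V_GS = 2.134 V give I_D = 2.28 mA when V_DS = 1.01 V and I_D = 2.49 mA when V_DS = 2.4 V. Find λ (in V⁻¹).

λ = 0.0710 V⁻¹

With V_GS fixed, I_D ∝ (1 + λ V_DS) in saturation, so I_D2/I_D1 = (1 + λ V_DS2)/(1 + λ V_DS1).
2.49/2.28 = 1.092 = (1 + 2.4 λ)/(1 + 1.01 λ).
Solving: λ (I_D1 V_DS2 − I_D2 V_DS1) = I_D2 − I_D1, so λ = (2.49 − 2.28) / (2.28 × 2.4 − 2.49 × 1.01) = 0.21 / 2.96 = 0.071 V⁻¹.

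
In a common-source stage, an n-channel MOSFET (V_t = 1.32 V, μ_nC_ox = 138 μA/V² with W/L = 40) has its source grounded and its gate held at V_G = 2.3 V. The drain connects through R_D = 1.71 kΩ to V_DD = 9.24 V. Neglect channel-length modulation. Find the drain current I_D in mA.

V_GS = V_G = 2.3 V, so V_ov = 2.3 − 1.32 = 0.98 V.
k_n = μ_nC_ox · (W/L) = 5.52 mA/V².
Assume saturation: I_D = ½ k_n V_ov² = 0.5 × 5.52 × 0.98² = 2.65 mA, giving V_DS = V_DD − I_D R_D = 9.24 − 2.65 × 1.71 = 4.71 V.
V_DS = 4.71 V ≥ V_ov = 0.98 V, confirming saturation.

I_D = 2.65 mA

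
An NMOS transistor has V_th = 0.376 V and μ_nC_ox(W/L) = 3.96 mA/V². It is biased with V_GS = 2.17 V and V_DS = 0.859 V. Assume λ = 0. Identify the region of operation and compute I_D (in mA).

V_ov = V_GS − V_th = 2.17 − 0.376 = 1.79 V.
Since V_DS = 0.859 V < V_ov = 1.79 V, the device is in the triode region.
I_D = k_n [V_ov · V_DS − ½ V_DS²] = 3.96 × [1.79 × 0.859 − 0.5 × 0.859²] = 4.64 mA.

Triode; I_D = 4.64 mA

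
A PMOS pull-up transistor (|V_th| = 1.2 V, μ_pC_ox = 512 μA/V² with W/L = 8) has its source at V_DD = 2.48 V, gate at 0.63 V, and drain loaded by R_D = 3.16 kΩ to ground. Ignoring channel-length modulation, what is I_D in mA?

I_D = 0.675 mA

V_SG = V_DD − V_G = 2.48 − 0.63 = 1.85 V, so V_ov = 1.85 − 1.2 = 0.65 V.
k_p = μ_pC_ox · (W/L) = 4.096 mA/V².
Assume saturation: I_D = ½ k_p V_ov² = 0.5 × 4.096 × 0.65² = 0.865 mA, giving V_SD = V_DD − I_D R_D = 2.48 − 0.865 × 3.16 = -0.254 V.
But -0.254 V < V_ov = 0.65 V, so the device is actually in triode.
In triode I_D = k_p[V_ov V_SD − ½ V_SD²] and I_D = (V_DD − V_SD)/R_D. Equating: 6.47 V_SD² − 9.413 V_SD + 2.48 = 0, giving V_SD = 0.346 V (the root below V_ov).
I_D = (2.48 − 0.346) / 3.16 = 0.675 mA.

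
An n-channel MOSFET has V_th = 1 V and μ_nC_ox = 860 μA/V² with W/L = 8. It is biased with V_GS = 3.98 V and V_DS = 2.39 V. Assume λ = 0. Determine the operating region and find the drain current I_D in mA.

k_n = μ_nC_ox · (W/L) = 6.88 mA/V².
V_ov = V_GS − V_th = 3.98 − 1 = 2.98 V.
Since V_DS = 2.39 V < V_ov = 2.98 V, the device is in the triode region.
I_D = k_n [V_ov · V_DS − ½ V_DS²] = 6.88 × [2.98 × 2.39 − 0.5 × 2.39²] = 29.4 mA.

Triode; I_D = 29.4 mA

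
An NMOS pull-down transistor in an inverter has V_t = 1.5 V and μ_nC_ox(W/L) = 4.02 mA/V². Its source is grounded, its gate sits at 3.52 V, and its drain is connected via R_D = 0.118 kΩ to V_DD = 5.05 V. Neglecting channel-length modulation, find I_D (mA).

I_D = 8.20 mA

V_GS = V_G = 3.52 V, so V_ov = 3.52 − 1.5 = 2.02 V.
Assume saturation: I_D = ½ k_n V_ov² = 0.5 × 4.02 × 2.02² = 8.2 mA, giving V_DS = V_DD − I_D R_D = 5.05 − 8.2 × 0.118 = 4.08 V.
V_DS = 4.08 V ≥ V_ov = 2.02 V, confirming saturation.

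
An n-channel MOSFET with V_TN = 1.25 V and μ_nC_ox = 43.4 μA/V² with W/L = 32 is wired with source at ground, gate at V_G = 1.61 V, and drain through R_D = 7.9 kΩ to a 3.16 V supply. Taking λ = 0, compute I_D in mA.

V_GS = V_G = 1.61 V, so V_ov = 1.61 − 1.25 = 0.36 V.
k_n = μ_nC_ox · (W/L) = 1.389 mA/V².
Assume saturation: I_D = ½ k_n V_ov² = 0.5 × 1.389 × 0.36² = 0.09 mA, giving V_DS = V_DD − I_D R_D = 3.16 − 0.09 × 7.9 = 2.45 V.
V_DS = 2.45 V ≥ V_ov = 0.36 V, confirming saturation.

I_D = 0.0900 mA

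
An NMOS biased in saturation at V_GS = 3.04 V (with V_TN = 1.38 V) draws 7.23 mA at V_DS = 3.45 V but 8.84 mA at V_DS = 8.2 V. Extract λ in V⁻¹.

With V_GS fixed, I_D ∝ (1 + λ V_DS) in saturation, so I_D2/I_D1 = (1 + λ V_DS2)/(1 + λ V_DS1).
8.84/7.23 = 1.223 = (1 + 8.2 λ)/(1 + 3.45 λ).
Solving: λ (I_D1 V_DS2 − I_D2 V_DS1) = I_D2 − I_D1, so λ = (8.84 − 7.23) / (7.23 × 8.2 − 8.84 × 3.45) = 1.61 / 28.8 = 0.0559 V⁻¹.

λ = 0.0559 V⁻¹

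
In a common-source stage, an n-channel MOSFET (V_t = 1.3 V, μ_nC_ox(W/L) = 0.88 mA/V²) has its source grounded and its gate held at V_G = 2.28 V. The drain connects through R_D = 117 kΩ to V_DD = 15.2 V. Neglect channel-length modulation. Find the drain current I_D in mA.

I_D = 0.129 mA

V_GS = V_G = 2.28 V, so V_ov = 2.28 − 1.3 = 0.98 V.
Assume saturation: I_D = ½ k_n V_ov² = 0.5 × 0.88 × 0.98² = 0.423 mA, giving V_DS = V_DD − I_D R_D = 15.2 − 0.423 × 117 = -34.2 V.
But -34.2 V < V_ov = 0.98 V, so the device is actually in triode.
In triode I_D = k_n[V_ov V_DS − ½ V_DS²] and I_D = (V_DD − V_DS)/R_D. Equating: 51.5 V_DS² − 101.9 V_DS + 15.2 = 0, giving V_DS = 0.163 V (the root below V_ov).
I_D = (15.2 − 0.163) / 117 = 0.129 mA.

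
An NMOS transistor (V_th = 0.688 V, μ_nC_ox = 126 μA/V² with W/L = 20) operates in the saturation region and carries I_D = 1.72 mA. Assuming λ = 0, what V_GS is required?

k_n = μ_nC_ox · (W/L) = 2.52 mA/V².
In saturation I_D = ½ k_n (V_GS − V_th)², so V_GS − V_th = √(2 I_D / k_n) = √(2 × 1.72 / 2.52) = 1.17 V.
V_GS = 0.688 + 1.17 = 1.86 V.

V_GS = 1.86 V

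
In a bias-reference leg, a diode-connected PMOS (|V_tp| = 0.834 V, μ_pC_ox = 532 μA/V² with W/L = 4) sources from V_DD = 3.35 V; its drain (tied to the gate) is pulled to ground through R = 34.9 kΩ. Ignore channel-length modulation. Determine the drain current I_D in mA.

I_D = 0.0650 mA

With gate tied to drain, V_SG = V_SD ≥ V_SG − |V_tp|, so the device is in saturation.
k_p = μ_pC_ox · (W/L) = 2.128 mA/V².
KCL at the drain: ½ k_p (V_SG − |V_tp|)² = (V_DD − V_SG)/R.
Let x = V_SG − 0.834. Then 37.1 x² + x − 2.516 = 0, giving x = 0.247 V (positive root), so V_SG = 1.08 V.
I_D = (V_DD − V_SG)/R = (3.35 − 1.08) / 34.9 = 0.065 mA.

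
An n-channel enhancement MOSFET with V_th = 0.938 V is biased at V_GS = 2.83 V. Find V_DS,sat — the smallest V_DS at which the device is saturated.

The boundary between triode and saturation is V_DS = V_GS − V_th = V_ov.
V_ov = 2.83 − 0.938 = 1.89 V.

V_DS,sat = 1.89 V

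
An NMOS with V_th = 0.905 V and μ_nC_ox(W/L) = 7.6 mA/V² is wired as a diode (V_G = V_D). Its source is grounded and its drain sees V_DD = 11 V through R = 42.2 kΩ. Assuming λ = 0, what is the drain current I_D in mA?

With gate tied to drain, V_GS = V_DS ≥ V_GS − V_th, so the device is in saturation.
KCL at the drain: ½ k_n (V_GS − V_th)² = (V_DD − V_GS)/R.
Let x = V_GS − 0.905. Then 160 x² + x − 10.1 = 0, giving x = 0.248 V (positive root), so V_GS = 1.15 V.
I_D = (V_DD − V_GS)/R = (11 − 1.15) / 42.2 = 0.233 mA.

I_D = 0.233 mA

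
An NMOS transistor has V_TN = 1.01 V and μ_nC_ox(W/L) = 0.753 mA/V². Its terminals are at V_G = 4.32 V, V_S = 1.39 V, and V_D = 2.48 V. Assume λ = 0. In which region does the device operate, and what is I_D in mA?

Triode; I_D = 1.13 mA

V_GS = V_G − V_S = 4.32 − 1.39 = 2.93 V; V_DS = V_D − V_S = 2.48 − 1.39 = 1.09 V.
V_ov = V_GS − V_TN = 2.93 − 1.01 = 1.92 V.
Since V_DS = 1.09 V < V_ov = 1.92 V, the device is in the triode region.
I_D = k_n [V_ov · V_DS − ½ V_DS²] = 0.753 × [1.92 × 1.09 − 0.5 × 1.09²] = 1.13 mA.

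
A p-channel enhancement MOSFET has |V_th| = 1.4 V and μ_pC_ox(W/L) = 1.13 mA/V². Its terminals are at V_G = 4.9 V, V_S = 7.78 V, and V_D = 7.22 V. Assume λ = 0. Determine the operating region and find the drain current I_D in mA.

Triode; I_D = 0.759 mA

V_SG = V_S − V_G = 7.78 − 4.9 = 2.88 V; V_SD = V_S − V_D = 7.78 − 7.22 = 0.56 V.
V_ov = V_SG − |V_th| = 2.88 − 1.4 = 1.48 V.
Since V_SD = 0.56 V < V_ov = 1.48 V, the device is in the triode region.
I_D = k_p [V_ov · V_SD − ½ V_SD²] = 1.13 × [1.48 × 0.56 − 0.5 × 0.56²] = 0.759 mA.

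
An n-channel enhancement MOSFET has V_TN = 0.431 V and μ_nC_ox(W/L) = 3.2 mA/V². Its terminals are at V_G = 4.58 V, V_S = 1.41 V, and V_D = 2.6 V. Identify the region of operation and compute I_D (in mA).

V_GS = V_G − V_S = 4.58 − 1.41 = 3.17 V; V_DS = V_D − V_S = 2.6 − 1.41 = 1.19 V.
V_ov = V_GS − V_TN = 3.17 − 0.431 = 2.74 V.
Since V_DS = 1.19 V < V_ov = 2.74 V, the device is in the triode region.
I_D = k_n [V_ov · V_DS − ½ V_DS²] = 3.2 × [2.74 × 1.19 − 0.5 × 1.19²] = 8.16 mA.

Triode; I_D = 8.16 mA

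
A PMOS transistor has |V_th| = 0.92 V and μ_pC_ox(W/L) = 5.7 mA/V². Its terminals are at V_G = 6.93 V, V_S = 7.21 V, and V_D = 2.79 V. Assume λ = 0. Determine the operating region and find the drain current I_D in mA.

V_SG = V_S − V_G = 7.21 − 6.93 = 0.28 V; V_SD = V_S − V_D = 7.21 − 2.79 = 4.42 V.
V_SG = 0.28 V < |V_th| = 0.92 V, so the transistor is in cutoff.

Cutoff; I_D = 0 mA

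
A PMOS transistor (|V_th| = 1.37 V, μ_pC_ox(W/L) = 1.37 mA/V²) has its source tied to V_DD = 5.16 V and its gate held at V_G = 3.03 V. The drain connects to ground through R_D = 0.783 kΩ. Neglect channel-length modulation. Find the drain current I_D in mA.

I_D = 0.396 mA

V_SG = V_DD − V_G = 5.16 − 3.03 = 2.13 V, so V_ov = 2.13 − 1.37 = 0.76 V.
Assume saturation: I_D = ½ k_p V_ov² = 0.5 × 1.37 × 0.76² = 0.396 mA, giving V_SD = V_DD − I_D R_D = 5.16 − 0.396 × 0.783 = 4.85 V.
V_SD = 4.85 V ≥ V_ov = 0.76 V, confirming saturation.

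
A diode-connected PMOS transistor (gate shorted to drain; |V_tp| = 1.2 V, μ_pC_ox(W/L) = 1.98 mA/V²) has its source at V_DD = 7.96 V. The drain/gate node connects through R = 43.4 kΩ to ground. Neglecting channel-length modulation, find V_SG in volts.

With gate tied to drain, V_SG = V_SD ≥ V_SG − |V_tp|, so the device is in saturation.
KCL at the drain: ½ k_p (V_SG − |V_tp|)² = (V_DD − V_SG)/R.
Let x = V_SG − 1.2. Then 43 x² + x − 6.76 = 0, giving x = 0.385 V (positive root), so V_SG = 1.59 V.
I_D = (V_DD − V_SG)/R = (7.96 − 1.59) / 43.4 = 0.147 mA.

V_SG = 1.59 V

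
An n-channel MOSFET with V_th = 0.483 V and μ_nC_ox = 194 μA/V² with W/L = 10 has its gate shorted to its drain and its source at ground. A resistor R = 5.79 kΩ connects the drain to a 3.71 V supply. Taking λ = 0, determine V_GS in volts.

With gate tied to drain, V_GS = V_DS ≥ V_GS − V_th, so the device is in saturation.
k_n = μ_nC_ox · (W/L) = 1.94 mA/V².
KCL at the drain: ½ k_n (V_GS − V_th)² = (V_DD − V_GS)/R.
Let x = V_GS − 0.483. Then 5.62 x² + x − 3.227 = 0, giving x = 0.674 V (positive root), so V_GS = 1.16 V.
I_D = (V_DD − V_GS)/R = (3.71 − 1.16) / 5.79 = 0.441 mA.

V_GS = 1.16 V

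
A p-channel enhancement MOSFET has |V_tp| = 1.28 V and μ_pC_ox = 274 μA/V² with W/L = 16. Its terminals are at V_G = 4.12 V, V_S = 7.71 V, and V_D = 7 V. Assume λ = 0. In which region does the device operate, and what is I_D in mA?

V_SG = V_S − V_G = 7.71 − 4.12 = 3.59 V; V_SD = V_S − V_D = 7.71 − 7 = 0.71 V.
k_p = μ_pC_ox · (W/L) = 4.384 mA/V².
V_ov = V_SG − |V_tp| = 3.59 − 1.28 = 2.31 V.
Since V_SD = 0.71 V < V_ov = 2.31 V, the device is in the triode region.
I_D = k_p [V_ov · V_SD − ½ V_SD²] = 4.384 × [2.31 × 0.71 − 0.5 × 0.71²] = 6.09 mA.

Triode; I_D = 6.09 mA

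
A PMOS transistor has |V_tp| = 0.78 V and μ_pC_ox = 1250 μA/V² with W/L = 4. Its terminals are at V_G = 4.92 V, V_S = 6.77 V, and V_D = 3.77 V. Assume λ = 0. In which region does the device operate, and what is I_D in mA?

V_SG = V_S − V_G = 6.77 − 4.92 = 1.85 V; V_SD = V_S − V_D = 6.77 − 3.77 = 3 V.
k_p = μ_pC_ox · (W/L) = 5 mA/V².
V_ov = V_SG − |V_tp| = 1.85 − 0.78 = 1.07 V.
Since V_SD = 3 V ≥ V_ov = 1.07 V, the device is in saturation.
I_D = ½ k_p V_ov² = 0.5 × 5 × 1.07² = 2.86 mA.

Saturation; I_D = 2.86 mA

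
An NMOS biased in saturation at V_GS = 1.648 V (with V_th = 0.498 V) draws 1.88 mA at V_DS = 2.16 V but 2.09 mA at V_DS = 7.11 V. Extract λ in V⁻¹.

λ = 0.0237 V⁻¹

With V_GS fixed, I_D ∝ (1 + λ V_DS) in saturation, so I_D2/I_D1 = (1 + λ V_DS2)/(1 + λ V_DS1).
2.09/1.88 = 1.112 = (1 + 7.11 λ)/(1 + 2.16 λ).
Solving: λ (I_D1 V_DS2 − I_D2 V_DS1) = I_D2 − I_D1, so λ = (2.09 − 1.88) / (1.88 × 7.11 − 2.09 × 2.16) = 0.21 / 8.85 = 0.0237 V⁻¹.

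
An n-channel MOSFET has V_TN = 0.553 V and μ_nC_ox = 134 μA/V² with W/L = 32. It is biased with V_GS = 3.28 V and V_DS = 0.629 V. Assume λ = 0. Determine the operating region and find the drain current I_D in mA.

Triode; I_D = 6.51 mA

k_n = μ_nC_ox · (W/L) = 4.288 mA/V².
V_ov = V_GS − V_TN = 3.28 − 0.553 = 2.73 V.
Since V_DS = 0.629 V < V_ov = 2.73 V, the device is in the triode region.
I_D = k_n [V_ov · V_DS − ½ V_DS²] = 4.288 × [2.73 × 0.629 − 0.5 × 0.629²] = 6.51 mA.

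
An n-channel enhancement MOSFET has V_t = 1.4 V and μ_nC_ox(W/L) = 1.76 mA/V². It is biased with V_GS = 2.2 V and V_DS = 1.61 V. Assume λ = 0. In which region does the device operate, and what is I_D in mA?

V_ov = V_GS − V_t = 2.2 − 1.4 = 0.8 V.
Since V_DS = 1.61 V ≥ V_ov = 0.8 V, the device is in saturation.
I_D = ½ k_n V_ov² = 0.5 × 1.76 × 0.8² = 0.563 mA.

Saturation; I_D = 0.563 mA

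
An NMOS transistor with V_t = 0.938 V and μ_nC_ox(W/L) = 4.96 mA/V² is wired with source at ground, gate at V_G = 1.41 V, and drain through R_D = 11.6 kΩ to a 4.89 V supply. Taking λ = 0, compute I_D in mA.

I_D = 0.402 mA

V_GS = V_G = 1.41 V, so V_ov = 1.41 − 0.938 = 0.472 V.
Assume saturation: I_D = ½ k_n V_ov² = 0.5 × 4.96 × 0.472² = 0.553 mA, giving V_DS = V_DD − I_D R_D = 4.89 − 0.553 × 11.6 = -1.52 V.
But -1.52 V < V_ov = 0.472 V, so the device is actually in triode.
In triode I_D = k_n[V_ov V_DS − ½ V_DS²] and I_D = (V_DD − V_DS)/R_D. Equating: 28.8 V_DS² − 28.16 V_DS + 4.89 = 0, giving V_DS = 0.226 V (the root below V_ov).
I_D = (4.89 − 0.226) / 11.6 = 0.402 mA.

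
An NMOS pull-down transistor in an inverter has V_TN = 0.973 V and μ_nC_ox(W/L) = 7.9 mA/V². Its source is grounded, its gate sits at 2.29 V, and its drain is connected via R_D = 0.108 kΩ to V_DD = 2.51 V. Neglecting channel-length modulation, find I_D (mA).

V_GS = V_G = 2.29 V, so V_ov = 2.29 − 0.973 = 1.32 V.
Assume saturation: I_D = ½ k_n V_ov² = 0.5 × 7.9 × 1.32² = 6.85 mA, giving V_DS = V_DD − I_D R_D = 2.51 − 6.85 × 0.108 = 1.77 V.
V_DS = 1.77 V ≥ V_ov = 1.32 V, confirming saturation.

I_D = 6.85 mA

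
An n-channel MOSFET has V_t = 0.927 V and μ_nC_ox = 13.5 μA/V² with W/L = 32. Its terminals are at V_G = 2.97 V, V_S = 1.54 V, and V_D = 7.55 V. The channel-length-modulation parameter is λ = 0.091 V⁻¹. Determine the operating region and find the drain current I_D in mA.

V_GS = V_G − V_S = 2.97 − 1.54 = 1.43 V; V_DS = V_D − V_S = 7.55 − 1.54 = 6.01 V.
k_n = μ_nC_ox · (W/L) = 0.432 mA/V².
V_ov = V_GS − V_t = 1.43 − 0.927 = 0.503 V.
Since V_DS = 6.01 V ≥ V_ov = 0.503 V, the device is in saturation.
I_D = ½ k_n V_ov² (1 + λ V_DS) = 0.5 × 0.432 × 0.503² × (1 + 0.091 × 6.01) = 0.0845 mA.

Saturation; I_D = 0.0845 mA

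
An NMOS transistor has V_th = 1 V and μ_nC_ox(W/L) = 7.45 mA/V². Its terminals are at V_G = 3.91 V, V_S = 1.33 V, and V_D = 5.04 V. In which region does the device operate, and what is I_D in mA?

V_GS = V_G − V_S = 3.91 − 1.33 = 2.58 V; V_DS = V_D − V_S = 5.04 − 1.33 = 3.71 V.
V_ov = V_GS − V_th = 2.58 − 1 = 1.58 V.
Since V_DS = 3.71 V ≥ V_ov = 1.58 V, the device is in saturation.
I_D = ½ k_n V_ov² = 0.5 × 7.45 × 1.58² = 9.3 mA.

Saturation; I_D = 9.30 mA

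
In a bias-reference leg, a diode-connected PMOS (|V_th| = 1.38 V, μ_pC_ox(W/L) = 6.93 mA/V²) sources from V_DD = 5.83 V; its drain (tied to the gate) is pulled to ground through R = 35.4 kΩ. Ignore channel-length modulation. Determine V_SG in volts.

With gate tied to drain, V_SG = V_SD ≥ V_SG − |V_th|, so the device is in saturation.
KCL at the drain: ½ k_p (V_SG − |V_th|)² = (V_DD − V_SG)/R.
Let x = V_SG − 1.38. Then 123 x² + x − 4.45 = 0, giving x = 0.186 V (positive root), so V_SG = 1.57 V.
I_D = (V_DD − V_SG)/R = (5.83 − 1.57) / 35.4 = 0.12 mA.

V_SG = 1.57 V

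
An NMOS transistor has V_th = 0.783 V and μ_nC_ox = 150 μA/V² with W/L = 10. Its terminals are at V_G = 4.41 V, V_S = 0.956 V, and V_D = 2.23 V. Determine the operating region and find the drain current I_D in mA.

Triode; I_D = 3.89 mA

V_GS = V_G − V_S = 4.41 − 0.956 = 3.45 V; V_DS = V_D − V_S = 2.23 − 0.956 = 1.27 V.
k_n = μ_nC_ox · (W/L) = 1.5 mA/V².
V_ov = V_GS − V_th = 3.45 − 0.783 = 2.67 V.
Since V_DS = 1.27 V < V_ov = 2.67 V, the device is in the triode region.
I_D = k_n [V_ov · V_DS − ½ V_DS²] = 1.5 × [2.67 × 1.27 − 0.5 × 1.27²] = 3.89 mA.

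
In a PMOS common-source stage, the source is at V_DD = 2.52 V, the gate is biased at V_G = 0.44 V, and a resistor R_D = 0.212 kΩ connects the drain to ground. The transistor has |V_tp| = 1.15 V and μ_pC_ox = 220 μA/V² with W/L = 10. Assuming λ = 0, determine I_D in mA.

V_SG = V_DD − V_G = 2.52 − 0.44 = 2.08 V, so V_ov = 2.08 − 1.15 = 0.93 V.
k_p = μ_pC_ox · (W/L) = 2.2 mA/V².
Assume saturation: I_D = ½ k_p V_ov² = 0.5 × 2.2 × 0.93² = 0.951 mA, giving V_SD = V_DD − I_D R_D = 2.52 − 0.951 × 0.212 = 2.32 V.
V_SD = 2.32 V ≥ V_ov = 0.93 V, confirming saturation.

I_D = 0.951 mA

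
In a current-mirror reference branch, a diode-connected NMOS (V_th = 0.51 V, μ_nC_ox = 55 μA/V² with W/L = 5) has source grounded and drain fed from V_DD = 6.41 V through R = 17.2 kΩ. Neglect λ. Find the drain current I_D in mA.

I_D = 0.263 mA

With gate tied to drain, V_GS = V_DS ≥ V_GS − V_th, so the device is in saturation.
k_n = μ_nC_ox · (W/L) = 0.275 mA/V².
KCL at the drain: ½ k_n (V_GS − V_th)² = (V_DD − V_GS)/R.
Let x = V_GS − 0.51. Then 2.37 x² + x − 5.9 = 0, giving x = 1.38 V (positive root), so V_GS = 1.89 V.
I_D = (V_DD − V_GS)/R = (6.41 − 1.89) / 17.2 = 0.263 mA.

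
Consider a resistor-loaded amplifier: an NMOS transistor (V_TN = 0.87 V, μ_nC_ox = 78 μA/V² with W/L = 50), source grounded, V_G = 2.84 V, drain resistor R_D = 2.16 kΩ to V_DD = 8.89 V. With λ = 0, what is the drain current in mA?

I_D = 3.84 mA

V_GS = V_G = 2.84 V, so V_ov = 2.84 − 0.87 = 1.97 V.
k_n = μ_nC_ox · (W/L) = 3.9 mA/V².
Assume saturation: I_D = ½ k_n V_ov² = 0.5 × 3.9 × 1.97² = 7.57 mA, giving V_DS = V_DD − I_D R_D = 8.89 − 7.57 × 2.16 = -7.46 V.
But -7.46 V < V_ov = 1.97 V, so the device is actually in triode.
In triode I_D = k_n[V_ov V_DS − ½ V_DS²] and I_D = (V_DD − V_DS)/R_D. Equating: 4.21 V_DS² − 17.6 V_DS + 8.89 = 0, giving V_DS = 0.588 V (the root below V_ov).
I_D = (8.89 − 0.588) / 2.16 = 3.84 mA.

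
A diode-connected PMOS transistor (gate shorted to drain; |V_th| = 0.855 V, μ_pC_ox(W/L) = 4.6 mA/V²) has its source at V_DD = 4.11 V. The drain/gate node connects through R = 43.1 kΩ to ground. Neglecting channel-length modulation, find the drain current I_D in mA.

I_D = 0.0714 mA

With gate tied to drain, V_SG = V_SD ≥ V_SG − |V_th|, so the device is in saturation.
KCL at the drain: ½ k_p (V_SG − |V_th|)² = (V_DD − V_SG)/R.
Let x = V_SG − 0.855. Then 99.1 x² + x − 3.255 = 0, giving x = 0.176 V (positive root), so V_SG = 1.03 V.
I_D = (V_DD − V_SG)/R = (4.11 − 1.03) / 43.1 = 0.0714 mA.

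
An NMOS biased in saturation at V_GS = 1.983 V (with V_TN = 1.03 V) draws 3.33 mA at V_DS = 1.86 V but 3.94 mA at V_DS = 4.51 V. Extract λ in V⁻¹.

λ = 0.0793 V⁻¹

With V_GS fixed, I_D ∝ (1 + λ V_DS) in saturation, so I_D2/I_D1 = (1 + λ V_DS2)/(1 + λ V_DS1).
3.94/3.33 = 1.183 = (1 + 4.51 λ)/(1 + 1.86 λ).
Solving: λ (I_D1 V_DS2 − I_D2 V_DS1) = I_D2 − I_D1, so λ = (3.94 − 3.33) / (3.33 × 4.51 − 3.94 × 1.86) = 0.61 / 7.69 = 0.0793 V⁻¹.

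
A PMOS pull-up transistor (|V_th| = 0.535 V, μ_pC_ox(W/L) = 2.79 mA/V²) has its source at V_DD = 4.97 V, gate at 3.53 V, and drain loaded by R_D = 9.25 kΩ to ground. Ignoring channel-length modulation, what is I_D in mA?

I_D = 0.512 mA

V_SG = V_DD − V_G = 4.97 − 3.53 = 1.44 V, so V_ov = 1.44 − 0.535 = 0.905 V.
Assume saturation: I_D = ½ k_p V_ov² = 0.5 × 2.79 × 0.905² = 1.14 mA, giving V_SD = V_DD − I_D R_D = 4.97 − 1.14 × 9.25 = -5.6 V.
But -5.6 V < V_ov = 0.905 V, so the device is actually in triode.
In triode I_D = k_p[V_ov V_SD − ½ V_SD²] and I_D = (V_DD − V_SD)/R_D. Equating: 12.9 V_SD² − 24.36 V_SD + 4.97 = 0, giving V_SD = 0.233 V (the root below V_ov).
I_D = (4.97 − 0.233) / 9.25 = 0.512 mA.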